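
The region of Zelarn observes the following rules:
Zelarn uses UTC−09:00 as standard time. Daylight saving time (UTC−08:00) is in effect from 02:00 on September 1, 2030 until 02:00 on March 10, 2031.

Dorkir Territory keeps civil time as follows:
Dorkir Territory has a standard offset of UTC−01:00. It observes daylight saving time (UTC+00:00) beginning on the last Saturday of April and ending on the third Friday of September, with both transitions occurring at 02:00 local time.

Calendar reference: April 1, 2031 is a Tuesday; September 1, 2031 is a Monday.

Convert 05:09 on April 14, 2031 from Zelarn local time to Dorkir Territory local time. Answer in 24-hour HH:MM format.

Daylight saving runs 1 September 2030 – 10 March 2031; April 14, 2031 is outside that window, so Zelarn is on standard time at UTC−09:00.
05:09 Zelarn + 9h = 14:09 UTC.
1 April 2031 is a Tuesday, so Saturdays fall on 5, 12, 19, 26; the last is April 26.
1 September 2031 is a Monday, so the first Friday is September 5 and the third is September 19.
At the standard offset (UTC−01:00), 14:09 UTC − 1h = 13:09 Dorkir Territory standard time.
The standard-time date in Dorkir Territory, April 14, 2031, is outside the daylight-saving period (26 April – 19 September), so Dorkir Territory is on standard time, UTC−01:00.
14:09 UTC − 1h = 13:09 Dorkir Territory.

13:09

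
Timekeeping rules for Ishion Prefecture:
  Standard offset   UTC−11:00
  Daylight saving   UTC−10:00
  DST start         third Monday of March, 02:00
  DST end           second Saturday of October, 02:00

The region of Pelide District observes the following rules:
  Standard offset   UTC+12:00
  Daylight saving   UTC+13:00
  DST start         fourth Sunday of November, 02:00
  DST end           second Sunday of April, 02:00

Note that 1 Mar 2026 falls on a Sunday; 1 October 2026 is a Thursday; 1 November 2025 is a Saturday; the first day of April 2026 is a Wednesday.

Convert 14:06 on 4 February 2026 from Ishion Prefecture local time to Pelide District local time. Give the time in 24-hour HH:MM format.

14:06

1 March 2026 is a Sunday, so the first Monday is March 2 and the third is March 16.
1 October 2026 is a Thursday, so the first Saturday is October 3 and the second is October 10.
4 February 2026 is outside the daylight-saving period (16 March – 10 October), so Ishion Prefecture is on standard time, UTC−11:00.
14:06 Ishion Prefecture + 11h = 01:06 UTC (rolling into the next day, 5 February 2026).
1 November 2025 is a Saturday, so the first Sunday is November 2 and the fourth is November 23.
1 April 2026 is a Wednesday, so the first Sunday is April 5 and the second is April 12.
At the standard offset (UTC+12:00), 01:06 UTC + 12h = 13:06 Pelide District standard time.
The standard-time date in Pelide District, 5 February 2026, lies within the daylight-saving period (23 November 2025 – 12 April 2026), so Pelide District is on daylight time, UTC+13:00.
01:06 UTC + 13h = 14:06 Pelide District.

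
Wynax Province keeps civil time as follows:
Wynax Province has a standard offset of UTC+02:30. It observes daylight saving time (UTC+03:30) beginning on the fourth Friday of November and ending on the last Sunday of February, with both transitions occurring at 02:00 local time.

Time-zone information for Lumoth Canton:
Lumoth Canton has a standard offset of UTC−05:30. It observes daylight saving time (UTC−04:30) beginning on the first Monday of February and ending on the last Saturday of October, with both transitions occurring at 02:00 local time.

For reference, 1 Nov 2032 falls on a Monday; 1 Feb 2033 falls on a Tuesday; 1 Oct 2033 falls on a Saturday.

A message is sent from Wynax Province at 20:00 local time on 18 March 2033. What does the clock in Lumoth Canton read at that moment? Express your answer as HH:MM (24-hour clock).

1 November 2032 is a Monday, so the first Friday is November 5 and the fourth is November 26.
1 February 2033 is a Tuesday, so Sundays fall on 6, 13, 20, 27; the last is February 27.
18 March 2033 is outside the daylight-saving period (26 November 2032 – 27 February 2033), so Wynax Province is on standard time, UTC+02:30.
20:00 Wynax Province − 2h30m = 17:30 UTC.
1 February 2033 is a Tuesday, so the first Monday is February 7.
1 October 2033 is a Saturday, so Saturdays fall on 1, 8, 15, 22, 29; the last is October 29.
At the standard offset (UTC−05:30), 17:30 UTC − 5h30m = 12:00 Lumoth Canton standard time.
Daylight saving runs 7 February – 29 October; the standard-time date in Lumoth Canton, 18 March 2033, is inside that window, so Lumoth Canton is at UTC−04:30.
17:30 UTC − 4h30m = 13:00 Lumoth Canton.

13:00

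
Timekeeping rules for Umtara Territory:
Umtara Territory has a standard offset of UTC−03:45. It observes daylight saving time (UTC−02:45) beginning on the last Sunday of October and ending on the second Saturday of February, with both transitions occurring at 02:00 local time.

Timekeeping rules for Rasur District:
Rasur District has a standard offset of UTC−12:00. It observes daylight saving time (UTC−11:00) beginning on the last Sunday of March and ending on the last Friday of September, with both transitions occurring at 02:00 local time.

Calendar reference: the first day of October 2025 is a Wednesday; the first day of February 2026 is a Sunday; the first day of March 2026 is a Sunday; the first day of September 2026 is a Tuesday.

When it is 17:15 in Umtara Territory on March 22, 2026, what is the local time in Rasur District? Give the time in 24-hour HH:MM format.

1 October 2025 is a Wednesday, so Sundays fall on 5, 12, 19, 26; the last is October 26.
1 February 2026 is a Sunday, so the first Saturday is February 7 and the second is February 14.
March 22, 2026 is outside the daylight-saving period (26 October 2025 – 14 February 2026), so Umtara Territory is on standard time, UTC−03:45.
17:15 Umtara Territory + 3h45m = 21:00 UTC.
1 March 2026 is a Sunday, so Sundays fall on 1, 8, 15, 22, 29; the last is March 29.
1 September 2026 is a Tuesday, so Fridays fall on 4, 11, 18, 25; the last is September 25.
At the standard offset (UTC−12:00), 21:00 UTC − 12h = 09:00 Rasur District standard time.
Daylight saving runs 29 March – 25 September; the standard-time date in Rasur District, March 22, 2026, is outside that window, so Rasur District is on standard time at UTC−12:00.
21:00 UTC − 12h = 09:00 Rasur District.

09:00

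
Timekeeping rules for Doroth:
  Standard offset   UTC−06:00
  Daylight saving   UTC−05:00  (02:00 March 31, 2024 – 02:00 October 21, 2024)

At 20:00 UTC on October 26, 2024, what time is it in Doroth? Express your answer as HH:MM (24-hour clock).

14:00

At the standard offset (UTC−06:00), 20:00 UTC − 6h = 14:00 Doroth standard time.
The standard-time date in Doroth, October 26, 2024, does not fall between 31 March and 21 October, so daylight saving is not in effect and Doroth is at UTC−06:00.
20:00 UTC − 6h = 14:00 local.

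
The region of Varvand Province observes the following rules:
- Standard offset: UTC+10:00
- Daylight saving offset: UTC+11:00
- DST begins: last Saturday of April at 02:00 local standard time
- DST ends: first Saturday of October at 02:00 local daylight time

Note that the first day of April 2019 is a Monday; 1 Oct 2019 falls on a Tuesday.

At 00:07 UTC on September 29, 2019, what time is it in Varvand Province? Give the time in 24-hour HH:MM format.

1 April 2019 is a Monday, so Saturdays fall on 6, 13, 20, 27; the last is April 27.
1 October 2019 is a Tuesday, so the first Saturday is October 5.
At the standard offset (UTC+10:00), 00:07 UTC + 10h = 10:07 Varvand Province standard time.
The standard-time date in Varvand Province, September 29, 2019, lies within the daylight-saving period (27 April – 5 October), so Varvand Province is on daylight time, UTC+11:00.
00:07 UTC + 11h = 11:07 local.

11:07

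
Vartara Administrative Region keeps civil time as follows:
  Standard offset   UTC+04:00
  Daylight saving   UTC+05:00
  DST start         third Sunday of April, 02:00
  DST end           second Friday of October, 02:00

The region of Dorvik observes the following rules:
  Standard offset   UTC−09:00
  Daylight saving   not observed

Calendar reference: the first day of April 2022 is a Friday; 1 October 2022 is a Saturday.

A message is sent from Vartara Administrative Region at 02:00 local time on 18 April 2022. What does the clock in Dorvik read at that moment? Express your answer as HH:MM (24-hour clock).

12:00

1 April 2022 is a Friday, so the first Sunday is April 3 and the third is April 17.
1 October 2022 is a Saturday, so the first Friday is October 7 and the second is October 14.
18 April 2022 falls between 17 April and 14 October, so daylight saving is in effect and Vartara Administrative Region is at UTC+05:00.
02:00 Vartara Administrative Region − 5h = 21:00 UTC (rolling into the previous day, 17 April 2022).
Dorvik has no daylight saving, so its offset is UTC−09:00 year-round.
21:00 UTC − 9h = 12:00 Dorvik.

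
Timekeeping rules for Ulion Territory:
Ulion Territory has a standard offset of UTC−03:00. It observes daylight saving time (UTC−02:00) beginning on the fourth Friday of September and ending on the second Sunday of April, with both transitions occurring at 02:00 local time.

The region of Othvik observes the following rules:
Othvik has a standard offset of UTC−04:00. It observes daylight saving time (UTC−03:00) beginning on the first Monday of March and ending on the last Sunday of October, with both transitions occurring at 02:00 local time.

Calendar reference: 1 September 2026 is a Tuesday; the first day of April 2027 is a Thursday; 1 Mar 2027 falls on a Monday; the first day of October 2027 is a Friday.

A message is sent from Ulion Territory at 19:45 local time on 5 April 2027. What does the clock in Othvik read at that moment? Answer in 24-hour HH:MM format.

1 September 2026 is a Tuesday, so the first Friday is September 4 and the fourth is September 25.
1 April 2027 is a Thursday, so the first Sunday is April 4 and the second is April 11.
Daylight saving runs 25 September 2026 – 11 April 2027; 5 April 2027 is inside that window, so Ulion Territory is at UTC−02:00.
19:45 Ulion Territory + 2h = 21:45 UTC.
1 March 2027 is a Monday, so the first Monday is March 1.
1 October 2027 is a Friday, so Sundays fall on 3, 10, 17, 24, 31; the last is October 31.
At the standard offset (UTC−04:00), 21:45 UTC − 4h = 17:45 Othvik standard time.
The standard-time date in Othvik, 5 April 2027, lies within the daylight-saving period (1 March – 31 October), so Othvik is on daylight time, UTC−03:00.
21:45 UTC − 3h = 18:45 Othvik.

18:45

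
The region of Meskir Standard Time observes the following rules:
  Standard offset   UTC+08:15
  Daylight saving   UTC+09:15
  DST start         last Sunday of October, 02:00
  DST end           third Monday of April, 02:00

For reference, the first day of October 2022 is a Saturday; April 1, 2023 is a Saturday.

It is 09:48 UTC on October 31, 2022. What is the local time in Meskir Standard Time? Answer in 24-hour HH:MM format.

19:03

1 October 2022 is a Saturday, so Sundays fall on 2, 9, 16, 23, 30; the last is October 30.
1 April 2023 is a Saturday, so the first Monday is April 3 and the third is April 17.
At the standard offset (UTC+08:15), 09:48 UTC + 8h15m = 18:03 Meskir Standard Time standard time.
The standard-time date in Meskir Standard Time, October 31, 2022, falls between 30 October 2022 and 17 April 2023, so daylight saving is in effect and Meskir Standard Time is at UTC+09:15.
09:48 UTC + 9h15m = 19:03 local.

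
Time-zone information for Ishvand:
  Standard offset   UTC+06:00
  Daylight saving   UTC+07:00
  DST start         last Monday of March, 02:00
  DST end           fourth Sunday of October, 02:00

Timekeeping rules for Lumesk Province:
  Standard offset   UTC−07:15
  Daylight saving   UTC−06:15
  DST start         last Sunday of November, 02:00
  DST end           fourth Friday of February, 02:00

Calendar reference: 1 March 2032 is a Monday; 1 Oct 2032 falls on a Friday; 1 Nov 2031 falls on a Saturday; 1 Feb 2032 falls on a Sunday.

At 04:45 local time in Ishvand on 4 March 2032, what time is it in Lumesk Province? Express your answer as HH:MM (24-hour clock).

1 March 2032 is a Monday, so Mondays fall on 1, 8, 15, 22, 29; the last is March 29.
1 October 2032 is a Friday, so the first Sunday is October 3 and the fourth is October 24.
Daylight saving runs 29 March – 24 October; 4 March 2032 is outside that window, so Ishvand is on standard time at UTC+06:00.
04:45 Ishvand − 6h = 22:45 UTC (rolling into the previous day, 3 March 2032).
1 November 2031 is a Saturday, so Sundays fall on 2, 9, 16, 23, 30; the last is November 30.
1 February 2032 is a Sunday, so the first Friday is February 6 and the fourth is February 27.
At the standard offset (UTC−07:15), 22:45 UTC − 7h15m = 15:30 Lumesk Province standard time.
The standard-time date in Lumesk Province, 3 March 2032, does not fall between 30 November 2031 and 27 February 2032, so daylight saving is not in effect and Lumesk Province is at UTC−07:15.
22:45 UTC − 7h15m = 15:30 Lumesk Province.

15:30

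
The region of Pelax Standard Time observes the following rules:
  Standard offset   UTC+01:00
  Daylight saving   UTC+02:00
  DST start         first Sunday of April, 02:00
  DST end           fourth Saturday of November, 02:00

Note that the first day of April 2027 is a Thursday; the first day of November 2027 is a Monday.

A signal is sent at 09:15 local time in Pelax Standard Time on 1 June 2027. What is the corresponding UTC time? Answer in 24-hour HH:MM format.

07:15

1 April 2027 is a Thursday, so the first Sunday is April 4.
1 November 2027 is a Monday, so the first Saturday is November 6 and the fourth is November 27.
1 June 2027 lies within the daylight-saving period (4 April – 27 November), so Pelax Standard Time is on daylight time, UTC+02:00.
09:15 local − 2h = 07:15 UTC.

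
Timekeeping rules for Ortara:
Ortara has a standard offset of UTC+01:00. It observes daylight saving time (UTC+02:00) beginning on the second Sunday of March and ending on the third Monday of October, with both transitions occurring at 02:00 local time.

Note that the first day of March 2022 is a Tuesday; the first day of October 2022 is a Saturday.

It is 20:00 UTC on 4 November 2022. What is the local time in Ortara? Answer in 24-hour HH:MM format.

21:00

1 March 2022 is a Tuesday, so the first Sunday is March 6 and the second is March 13.
1 October 2022 is a Saturday, so the first Monday is October 3 and the third is October 17.
At the standard offset (UTC+01:00), 20:00 UTC + 1h = 21:00 Ortara standard time.
The standard-time date in Ortara, 4 November 2022, is outside the daylight-saving period (13 March – 17 October), so Ortara is on standard time, UTC+01:00.
20:00 UTC + 1h = 21:00 local.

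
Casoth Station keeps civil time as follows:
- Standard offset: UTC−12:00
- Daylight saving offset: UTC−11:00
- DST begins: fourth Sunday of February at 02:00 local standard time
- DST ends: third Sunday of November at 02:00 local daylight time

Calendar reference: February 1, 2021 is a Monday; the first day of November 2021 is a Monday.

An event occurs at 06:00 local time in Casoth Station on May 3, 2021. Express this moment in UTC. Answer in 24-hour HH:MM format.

1 February 2021 is a Monday, so the first Sunday is February 7 and the fourth is February 28.
1 November 2021 is a Monday, so the first Sunday is November 7 and the third is November 21.
Daylight saving runs 28 February – 21 November; May 3, 2021 is inside that window, so Casoth Station is at UTC−11:00.
06:00 local + 11h = 17:00 UTC.

17:00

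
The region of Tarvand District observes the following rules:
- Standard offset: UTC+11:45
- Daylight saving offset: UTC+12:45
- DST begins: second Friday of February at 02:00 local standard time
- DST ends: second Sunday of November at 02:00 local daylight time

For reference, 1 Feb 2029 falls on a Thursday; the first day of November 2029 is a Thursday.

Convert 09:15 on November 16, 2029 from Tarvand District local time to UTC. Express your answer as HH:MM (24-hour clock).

21:30

1 February 2029 is a Thursday, so the first Friday is February 2 and the second is February 9.
1 November 2029 is a Thursday, so the first Sunday is November 4 and the second is November 11.
Daylight saving runs 9 February – 11 November; November 16, 2029 is outside that window, so Tarvand District is on standard time at UTC+11:45.
09:15 local − 11h45m = 21:30 UTC (rolling into the previous day, 15 November 2029).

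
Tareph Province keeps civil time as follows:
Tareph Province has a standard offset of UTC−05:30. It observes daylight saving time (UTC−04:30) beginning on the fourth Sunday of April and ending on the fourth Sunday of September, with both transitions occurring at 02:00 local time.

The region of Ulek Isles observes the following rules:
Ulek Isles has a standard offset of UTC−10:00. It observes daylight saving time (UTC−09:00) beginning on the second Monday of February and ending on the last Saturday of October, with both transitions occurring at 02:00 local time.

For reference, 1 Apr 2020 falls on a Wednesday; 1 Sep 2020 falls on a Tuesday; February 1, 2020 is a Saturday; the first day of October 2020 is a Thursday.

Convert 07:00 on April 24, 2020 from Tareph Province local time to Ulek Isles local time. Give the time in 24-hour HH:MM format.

03:30

1 April 2020 is a Wednesday, so the first Sunday is April 5 and the fourth is April 26.
1 September 2020 is a Tuesday, so the first Sunday is September 6 and the fourth is September 27.
April 24, 2020 does not fall between 26 April and 27 September, so daylight saving is not in effect and Tareph Province is at UTC−05:30.
07:00 Tareph Province + 5h30m = 12:30 UTC.
1 February 2020 is a Saturday, so the first Monday is February 3 and the second is February 10.
1 October 2020 is a Thursday, so Saturdays fall on 3, 10, 17, 24, 31; the last is October 31.
At the standard offset (UTC−10:00), 12:30 UTC − 10h = 02:30 Ulek Isles standard time.
The standard-time date in Ulek Isles, April 24, 2020, falls between 10 February and 31 October, so daylight saving is in effect and Ulek Isles is at UTC−09:00.
12:30 UTC − 9h = 03:30 Ulek Isles.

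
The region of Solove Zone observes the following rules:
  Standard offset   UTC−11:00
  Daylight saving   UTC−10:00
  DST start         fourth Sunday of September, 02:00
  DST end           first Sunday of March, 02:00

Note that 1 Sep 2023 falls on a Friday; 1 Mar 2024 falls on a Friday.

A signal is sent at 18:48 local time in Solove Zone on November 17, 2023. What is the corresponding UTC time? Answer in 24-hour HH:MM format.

04:48

1 September 2023 is a Friday, so the first Sunday is September 3 and the fourth is September 24.
1 March 2024 is a Friday, so the first Sunday is March 3.
November 17, 2023 lies within the daylight-saving period (24 September 2023 – 3 March 2024), so Solove Zone is on daylight time, UTC−10:00.
18:48 local + 10h = 04:48 UTC (rolling into the next day, 18 November 2023).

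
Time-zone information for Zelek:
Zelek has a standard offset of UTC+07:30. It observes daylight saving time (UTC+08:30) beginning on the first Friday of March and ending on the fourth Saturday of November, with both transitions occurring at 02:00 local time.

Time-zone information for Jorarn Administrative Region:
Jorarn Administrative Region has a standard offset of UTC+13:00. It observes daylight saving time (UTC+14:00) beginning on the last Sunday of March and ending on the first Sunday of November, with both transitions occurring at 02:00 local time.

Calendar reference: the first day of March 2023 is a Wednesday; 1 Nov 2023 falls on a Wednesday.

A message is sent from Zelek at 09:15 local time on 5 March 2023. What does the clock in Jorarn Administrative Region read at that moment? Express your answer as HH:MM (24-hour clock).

1 March 2023 is a Wednesday, so the first Friday is March 3.
1 November 2023 is a Wednesday, so the first Saturday is November 4 and the fourth is November 25.
5 March 2023 lies within the daylight-saving period (3 March – 25 November), so Zelek is on daylight time, UTC+08:30.
09:15 Zelek − 8h30m = 00:45 UTC.
1 March 2023 is a Wednesday, so Sundays fall on 5, 12, 19, 26; the last is March 26.
1 November 2023 is a Wednesday, so the first Sunday is November 5.
At the standard offset (UTC+13:00), 00:45 UTC + 13h = 13:45 Jorarn Administrative Region standard time.
Daylight saving runs 26 March – 5 November; the standard-time date in Jorarn Administrative Region, 5 March 2023, is outside that window, so Jorarn Administrative Region is on standard time at UTC+13:00.
00:45 UTC + 13h = 13:45 Jorarn Administrative Region.

13:45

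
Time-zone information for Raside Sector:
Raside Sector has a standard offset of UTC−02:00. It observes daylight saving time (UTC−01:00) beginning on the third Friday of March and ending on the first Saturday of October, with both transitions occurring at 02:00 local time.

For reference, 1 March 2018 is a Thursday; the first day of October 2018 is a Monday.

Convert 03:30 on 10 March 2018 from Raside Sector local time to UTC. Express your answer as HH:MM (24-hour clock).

05:30

1 March 2018 is a Thursday, so the first Friday is March 2 and the third is March 16.
1 October 2018 is a Monday, so the first Saturday is October 6.
10 March 2018 does not fall between 16 March and 6 October, so daylight saving is not in effect and Raside Sector is at UTC−02:00.
03:30 local + 2h = 05:30 UTC.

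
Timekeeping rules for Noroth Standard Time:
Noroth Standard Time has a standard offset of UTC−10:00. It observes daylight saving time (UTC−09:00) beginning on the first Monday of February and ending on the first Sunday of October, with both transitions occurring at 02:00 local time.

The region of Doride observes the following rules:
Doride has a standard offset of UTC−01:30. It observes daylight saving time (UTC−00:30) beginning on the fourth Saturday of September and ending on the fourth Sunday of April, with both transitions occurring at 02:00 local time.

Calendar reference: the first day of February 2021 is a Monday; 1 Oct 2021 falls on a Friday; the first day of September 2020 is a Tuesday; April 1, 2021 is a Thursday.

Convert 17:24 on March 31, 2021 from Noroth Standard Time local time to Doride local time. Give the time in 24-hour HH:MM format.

1 February 2021 is a Monday, so the first Monday is February 1.
1 October 2021 is a Friday, so the first Sunday is October 3.
March 31, 2021 falls between 1 February and 3 October, so daylight saving is in effect and Noroth Standard Time is at UTC−09:00.
17:24 Noroth Standard Time + 9h = 02:24 UTC (rolling into the next day, 1 April 2021).
1 September 2020 is a Tuesday, so the first Saturday is September 5 and the fourth is September 26.
1 April 2021 is a Thursday, so the first Sunday is April 4 and the fourth is April 25.
At the standard offset (UTC−01:30), 02:24 UTC − 1h30m = 00:54 Doride standard time.
The standard-time date in Doride, April 1, 2021, lies within the daylight-saving period (26 September 2020 – 25 April 2021), so Doride is on daylight time, UTC−00:30.
02:24 UTC − 0h30m = 01:54 Doride.

01:54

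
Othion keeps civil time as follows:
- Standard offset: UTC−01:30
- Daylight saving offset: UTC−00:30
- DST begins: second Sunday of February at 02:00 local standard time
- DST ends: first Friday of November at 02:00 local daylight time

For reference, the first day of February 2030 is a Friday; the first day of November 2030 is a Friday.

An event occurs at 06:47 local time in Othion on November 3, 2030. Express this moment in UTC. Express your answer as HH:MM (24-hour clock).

08:17

1 February 2030 is a Friday, so the first Sunday is February 3 and the second is February 10.
1 November 2030 is a Friday, so the first Friday is November 1.
Daylight saving runs 10 February – 1 November; November 3, 2030 is outside that window, so Othion is on standard time at UTC−01:30.
06:47 local + 1h30m = 08:17 UTC.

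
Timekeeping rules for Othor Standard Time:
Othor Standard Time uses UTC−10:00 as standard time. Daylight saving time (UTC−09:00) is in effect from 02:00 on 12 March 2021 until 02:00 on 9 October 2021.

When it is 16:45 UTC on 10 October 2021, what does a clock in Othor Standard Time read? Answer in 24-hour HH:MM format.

06:45

At the standard offset (UTC−10:00), 16:45 UTC − 10h = 06:45 Othor Standard Time standard time.
Daylight saving runs 12 March – 9 October; the standard-time date in Othor Standard Time, 10 October 2021, is outside that window, so Othor Standard Time is on standard time at UTC−10:00.
16:45 UTC − 10h = 06:45 local.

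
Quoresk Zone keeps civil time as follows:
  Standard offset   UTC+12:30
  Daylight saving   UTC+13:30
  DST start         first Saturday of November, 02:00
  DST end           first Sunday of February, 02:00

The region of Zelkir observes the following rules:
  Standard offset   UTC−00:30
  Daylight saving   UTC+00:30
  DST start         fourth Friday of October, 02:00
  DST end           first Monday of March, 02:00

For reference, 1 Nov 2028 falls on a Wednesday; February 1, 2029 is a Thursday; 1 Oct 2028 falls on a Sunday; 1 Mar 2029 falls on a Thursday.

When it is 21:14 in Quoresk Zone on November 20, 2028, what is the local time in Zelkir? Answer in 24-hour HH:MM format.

08:14

1 November 2028 is a Wednesday, so the first Saturday is November 4.
1 February 2029 is a Thursday, so the first Sunday is February 4.
Daylight saving runs 4 November 2028 – 4 February 2029; November 20, 2028 is inside that window, so Quoresk Zone is at UTC+13:30.
21:14 Quoresk Zone − 13h30m = 07:44 UTC.
1 October 2028 is a Sunday, so the first Friday is October 6 and the fourth is October 27.
1 March 2029 is a Thursday, so the first Monday is March 5.
At the standard offset (UTC−00:30), 07:44 UTC − 0h30m = 07:14 Zelkir standard time.
The standard-time date in Zelkir, November 20, 2028, lies within the daylight-saving period (27 October 2028 – 5 March 2029), so Zelkir is on daylight time, UTC+00:30.
07:44 UTC + 0h30m = 08:14 Zelkir.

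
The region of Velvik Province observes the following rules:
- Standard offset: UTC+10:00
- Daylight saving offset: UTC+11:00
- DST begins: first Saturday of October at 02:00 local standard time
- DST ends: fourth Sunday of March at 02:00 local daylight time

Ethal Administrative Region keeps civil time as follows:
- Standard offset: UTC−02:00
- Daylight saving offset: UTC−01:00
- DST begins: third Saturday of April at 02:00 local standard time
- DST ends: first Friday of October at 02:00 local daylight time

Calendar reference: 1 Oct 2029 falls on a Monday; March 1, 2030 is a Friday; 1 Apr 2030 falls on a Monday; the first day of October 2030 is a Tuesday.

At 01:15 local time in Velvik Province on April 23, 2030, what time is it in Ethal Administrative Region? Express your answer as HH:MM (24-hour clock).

14:15

1 October 2029 is a Monday, so the first Saturday is October 6.
1 March 2030 is a Friday, so the first Sunday is March 3 and the fourth is March 24.
Daylight saving runs 6 October 2029 – 24 March 2030; April 23, 2030 is outside that window, so Velvik Province is on standard time at UTC+10:00.
01:15 Velvik Province − 10h = 15:15 UTC (rolling into the previous day, 22 April 2030).
1 April 2030 is a Monday, so the first Saturday is April 6 and the third is April 20.
1 October 2030 is a Tuesday, so the first Friday is October 4.
At the standard offset (UTC−02:00), 15:15 UTC − 2h = 13:15 Ethal Administrative Region standard time.
The standard-time date in Ethal Administrative Region, April 22, 2030, falls between 20 April and 4 October, so daylight saving is in effect and Ethal Administrative Region is at UTC−01:00.
15:15 UTC − 1h = 14:15 Ethal Administrative Region.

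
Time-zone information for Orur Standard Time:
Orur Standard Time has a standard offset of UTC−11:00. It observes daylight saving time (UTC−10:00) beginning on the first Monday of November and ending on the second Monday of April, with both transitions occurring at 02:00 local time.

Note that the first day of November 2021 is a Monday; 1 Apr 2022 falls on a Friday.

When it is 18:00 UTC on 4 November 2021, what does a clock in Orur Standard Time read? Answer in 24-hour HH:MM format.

1 November 2021 is a Monday, so the first Monday is November 1.
1 April 2022 is a Friday, so the first Monday is April 4 and the second is April 11.
At the standard offset (UTC−11:00), 18:00 UTC − 11h = 07:00 Orur Standard Time standard time.
The standard-time date in Orur Standard Time, 4 November 2021, falls between 1 November 2021 and 11 April 2022, so daylight saving is in effect and Orur Standard Time is at UTC−10:00.
18:00 UTC − 10h = 08:00 local.

08:00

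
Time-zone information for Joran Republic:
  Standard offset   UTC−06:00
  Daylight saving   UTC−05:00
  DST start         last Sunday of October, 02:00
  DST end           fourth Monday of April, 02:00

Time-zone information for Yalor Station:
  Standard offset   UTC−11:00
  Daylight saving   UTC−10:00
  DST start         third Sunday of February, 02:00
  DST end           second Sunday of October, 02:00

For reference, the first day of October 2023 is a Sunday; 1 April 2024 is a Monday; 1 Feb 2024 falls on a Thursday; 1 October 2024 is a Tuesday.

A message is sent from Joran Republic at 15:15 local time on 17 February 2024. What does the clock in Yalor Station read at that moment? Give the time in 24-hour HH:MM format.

09:15

1 October 2023 is a Sunday, so Sundays fall on 1, 8, 15, 22, 29; the last is October 29.
1 April 2024 is a Monday, so the first Monday is April 1 and the fourth is April 22.
17 February 2024 falls between 29 October 2023 and 22 April 2024, so daylight saving is in effect and Joran Republic is at UTC−05:00.
15:15 Joran Republic + 5h = 20:15 UTC.
1 February 2024 is a Thursday, so the first Sunday is February 4 and the third is February 18.
1 October 2024 is a Tuesday, so the first Sunday is October 6 and the second is October 13.
At the standard offset (UTC−11:00), 20:15 UTC − 11h = 09:15 Yalor Station standard time.
The standard-time date in Yalor Station, 17 February 2024, does not fall between 18 February and 13 October, so daylight saving is not in effect and Yalor Station is at UTC−11:00.
20:15 UTC − 11h = 09:15 Yalor Station.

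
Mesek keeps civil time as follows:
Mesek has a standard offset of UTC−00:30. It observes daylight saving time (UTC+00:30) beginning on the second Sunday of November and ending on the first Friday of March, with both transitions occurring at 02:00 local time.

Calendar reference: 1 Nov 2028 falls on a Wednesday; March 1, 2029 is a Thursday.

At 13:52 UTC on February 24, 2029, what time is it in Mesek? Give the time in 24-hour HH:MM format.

14:22

1 November 2028 is a Wednesday, so the first Sunday is November 5 and the second is November 12.
1 March 2029 is a Thursday, so the first Friday is March 2.
At the standard offset (UTC−00:30), 13:52 UTC − 0h30m = 13:22 Mesek standard time.
Daylight saving runs 12 November 2028 – 2 March 2029; the standard-time date in Mesek, February 24, 2029, is inside that window, so Mesek is at UTC+00:30.
13:52 UTC + 0h30m = 14:22 local.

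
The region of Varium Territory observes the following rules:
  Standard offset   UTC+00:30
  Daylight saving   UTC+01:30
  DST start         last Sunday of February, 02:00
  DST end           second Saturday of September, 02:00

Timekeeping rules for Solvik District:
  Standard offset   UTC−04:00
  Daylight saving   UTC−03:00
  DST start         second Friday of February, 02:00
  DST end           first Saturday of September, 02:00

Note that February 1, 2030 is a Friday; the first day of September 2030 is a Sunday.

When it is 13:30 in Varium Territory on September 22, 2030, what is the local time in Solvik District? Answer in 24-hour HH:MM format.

1 February 2030 is a Friday, so Sundays fall on 3, 10, 17, 24; the last is February 24.
1 September 2030 is a Sunday, so the first Saturday is September 7 and the second is September 14.
September 22, 2030 is outside the daylight-saving period (24 February – 14 September), so Varium Territory is on standard time, UTC+00:30.
13:30 Varium Territory − 0h30m = 13:00 UTC.
1 February 2030 is a Friday, so the first Friday is February 1 and the second is February 8.
1 September 2030 is a Sunday, so the first Saturday is September 7.
At the standard offset (UTC−04:00), 13:00 UTC − 4h = 09:00 Solvik District standard time.
The standard-time date in Solvik District, September 22, 2030, is outside the daylight-saving period (8 February – 7 September), so Solvik District is on standard time, UTC−04:00.
13:00 UTC − 4h = 09:00 Solvik District.

09:00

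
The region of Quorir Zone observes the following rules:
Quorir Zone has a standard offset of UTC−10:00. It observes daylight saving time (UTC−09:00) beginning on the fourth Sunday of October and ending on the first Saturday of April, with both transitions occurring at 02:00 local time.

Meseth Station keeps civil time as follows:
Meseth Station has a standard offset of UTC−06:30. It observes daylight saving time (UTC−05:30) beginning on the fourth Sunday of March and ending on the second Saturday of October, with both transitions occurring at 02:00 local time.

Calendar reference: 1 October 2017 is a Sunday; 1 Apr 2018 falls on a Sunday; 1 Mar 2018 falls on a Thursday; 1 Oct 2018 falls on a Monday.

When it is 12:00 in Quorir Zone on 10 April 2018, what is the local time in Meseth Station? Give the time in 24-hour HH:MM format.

1 October 2017 is a Sunday, so the first Sunday is October 1 and the fourth is October 22.
1 April 2018 is a Sunday, so the first Saturday is April 7.
Daylight saving runs 22 October 2017 – 7 April 2018; 10 April 2018 is outside that window, so Quorir Zone is on standard time at UTC−10:00.
12:00 Quorir Zone + 10h = 22:00 UTC.
1 March 2018 is a Thursday, so the first Sunday is March 4 and the fourth is March 25.
1 October 2018 is a Monday, so the first Saturday is October 6 and the second is October 13.
At the standard offset (UTC−06:30), 22:00 UTC − 6h30m = 15:30 Meseth Station standard time.
Daylight saving runs 25 March – 13 October; the standard-time date in Meseth Station, 10 April 2018, is inside that window, so Meseth Station is at UTC−05:30.
22:00 UTC − 5h30m = 16:30 Meseth Station.

16:30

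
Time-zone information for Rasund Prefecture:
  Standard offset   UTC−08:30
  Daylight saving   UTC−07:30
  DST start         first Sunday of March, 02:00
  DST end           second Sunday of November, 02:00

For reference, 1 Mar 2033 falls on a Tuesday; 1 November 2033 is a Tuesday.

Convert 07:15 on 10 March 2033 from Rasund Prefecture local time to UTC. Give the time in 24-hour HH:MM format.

14:45

1 March 2033 is a Tuesday, so the first Sunday is March 6.
1 November 2033 is a Tuesday, so the first Sunday is November 6 and the second is November 13.
10 March 2033 lies within the daylight-saving period (6 March – 13 November), so Rasund Prefecture is on daylight time, UTC−07:30.
07:15 local + 7h30m = 14:45 UTC.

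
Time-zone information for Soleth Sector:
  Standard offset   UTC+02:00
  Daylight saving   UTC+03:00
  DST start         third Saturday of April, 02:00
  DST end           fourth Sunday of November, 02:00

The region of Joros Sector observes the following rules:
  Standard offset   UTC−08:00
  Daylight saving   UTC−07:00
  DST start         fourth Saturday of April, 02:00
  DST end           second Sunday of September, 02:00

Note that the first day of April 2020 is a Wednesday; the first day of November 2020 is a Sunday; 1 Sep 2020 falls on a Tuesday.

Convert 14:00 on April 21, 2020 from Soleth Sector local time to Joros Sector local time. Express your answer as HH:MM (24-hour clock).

1 April 2020 is a Wednesday, so the first Saturday is April 4 and the third is April 18.
1 November 2020 is a Sunday, so the first Sunday is November 1 and the fourth is November 22.
April 21, 2020 falls between 18 April and 22 November, so daylight saving is in effect and Soleth Sector is at UTC+03:00.
14:00 Soleth Sector − 3h = 11:00 UTC.
1 April 2020 is a Wednesday, so the first Saturday is April 4 and the fourth is April 25.
1 September 2020 is a Tuesday, so the first Sunday is September 6 and the second is September 13.
At the standard offset (UTC−08:00), 11:00 UTC − 8h = 03:00 Joros Sector standard time.
The standard-time date in Joros Sector, April 21, 2020, is outside the daylight-saving period (25 April – 13 September), so Joros Sector is on standard time, UTC−08:00.
11:00 UTC − 8h = 03:00 Joros Sector.

03:00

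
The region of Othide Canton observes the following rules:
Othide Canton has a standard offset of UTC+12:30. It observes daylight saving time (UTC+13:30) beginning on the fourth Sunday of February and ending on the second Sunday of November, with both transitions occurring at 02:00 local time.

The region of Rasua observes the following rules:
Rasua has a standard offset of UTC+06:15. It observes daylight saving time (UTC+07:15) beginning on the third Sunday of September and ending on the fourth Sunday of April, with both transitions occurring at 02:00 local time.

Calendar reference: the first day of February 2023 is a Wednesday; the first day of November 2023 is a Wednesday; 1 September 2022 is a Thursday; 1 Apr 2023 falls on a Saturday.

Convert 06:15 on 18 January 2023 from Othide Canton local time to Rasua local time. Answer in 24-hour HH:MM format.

1 February 2023 is a Wednesday, so the first Sunday is February 5 and the fourth is February 26.
1 November 2023 is a Wednesday, so the first Sunday is November 5 and the second is November 12.
18 January 2023 does not fall between 26 February and 12 November, so daylight saving is not in effect and Othide Canton is at UTC+12:30.
06:15 Othide Canton − 12h30m = 17:45 UTC (rolling into the previous day, 17 January 2023).
1 September 2022 is a Thursday, so the first Sunday is September 4 and the third is September 18.
1 April 2023 is a Saturday, so the first Sunday is April 2 and the fourth is April 23.
At the standard offset (UTC+06:15), 17:45 UTC + 6h15m = 00:00 Rasua standard time (rolling into the next day, 18 January 2023).
The standard-time date in Rasua, 18 January 2023, falls between 18 September 2022 and 23 April 2023, so daylight saving is in effect and Rasua is at UTC+07:15.
17:45 UTC + 7h15m = 01:00 Rasua (rolling into the next day, 18 January 2023).

01:00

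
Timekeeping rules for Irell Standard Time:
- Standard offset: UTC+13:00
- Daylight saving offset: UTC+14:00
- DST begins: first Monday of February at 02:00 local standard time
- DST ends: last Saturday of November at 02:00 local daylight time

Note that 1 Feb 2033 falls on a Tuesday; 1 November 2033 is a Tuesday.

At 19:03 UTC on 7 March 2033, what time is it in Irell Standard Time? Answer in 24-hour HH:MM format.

09:03

1 February 2033 is a Tuesday, so the first Monday is February 7.
1 November 2033 is a Tuesday, so Saturdays fall on 5, 12, 19, 26; the last is November 26.
At the standard offset (UTC+13:00), 19:03 UTC + 13h = 08:03 Irell Standard Time standard time (rolling into the next day, 8 March 2033).
The standard-time date in Irell Standard Time, 8 March 2033, falls between 7 February and 26 November, so daylight saving is in effect and Irell Standard Time is at UTC+14:00.
19:03 UTC + 14h = 09:03 local (rolling into the next day, 8 March 2033).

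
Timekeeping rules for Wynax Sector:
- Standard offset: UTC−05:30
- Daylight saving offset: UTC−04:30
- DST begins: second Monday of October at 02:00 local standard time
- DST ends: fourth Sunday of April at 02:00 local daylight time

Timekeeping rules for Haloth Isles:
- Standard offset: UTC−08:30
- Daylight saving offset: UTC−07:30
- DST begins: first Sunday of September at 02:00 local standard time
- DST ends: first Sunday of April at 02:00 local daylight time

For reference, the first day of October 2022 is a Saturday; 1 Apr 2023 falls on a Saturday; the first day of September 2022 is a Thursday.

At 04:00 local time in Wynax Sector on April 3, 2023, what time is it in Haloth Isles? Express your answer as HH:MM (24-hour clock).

1 October 2022 is a Saturday, so the first Monday is October 3 and the second is October 10.
1 April 2023 is a Saturday, so the first Sunday is April 2 and the fourth is April 23.
April 3, 2023 falls between 10 October 2022 and 23 April 2023, so daylight saving is in effect and Wynax Sector is at UTC−04:30.
04:00 Wynax Sector + 4h30m = 08:30 UTC.
1 September 2022 is a Thursday, so the first Sunday is September 4.
1 April 2023 is a Saturday, so the first Sunday is April 2.
At the standard offset (UTC−08:30), 08:30 UTC − 8h30m = 00:00 Haloth Isles standard time.
The standard-time date in Haloth Isles, April 3, 2023, does not fall between 4 September 2022 and 2 April 2023, so daylight saving is not in effect and Haloth Isles is at UTC−08:30.
08:30 UTC − 8h30m = 00:00 Haloth Isles.

00:00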